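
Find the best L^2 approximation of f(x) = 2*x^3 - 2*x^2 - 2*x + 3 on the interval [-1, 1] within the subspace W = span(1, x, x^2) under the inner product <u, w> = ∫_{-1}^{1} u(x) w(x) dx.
g(x) = -2*x^2 - 4*x/5 + 3

The best approximation g ∈ W is the orthogonal projection of f onto W. Writing g = a_0 + a_1 x + a_2 x^2, the coefficients solve the normal equations G · a = b where
  G_{ij} = <φ_i, φ_j> and b_i = <f, φ_i>, with φ_0 = 1, φ_1 = x, φ_2 = x^2.
G =
  [2, 0, 2/3]
  [0, 2/3, 0]
  [2/3, 0, 2/5],
b = (14/3, -8/15, 6/5).
Solving gives a_0 = 3, a_1 = -4/5, a_2 = -2, so
  g(x) = -2*x^2 - 4*x/5 + 3.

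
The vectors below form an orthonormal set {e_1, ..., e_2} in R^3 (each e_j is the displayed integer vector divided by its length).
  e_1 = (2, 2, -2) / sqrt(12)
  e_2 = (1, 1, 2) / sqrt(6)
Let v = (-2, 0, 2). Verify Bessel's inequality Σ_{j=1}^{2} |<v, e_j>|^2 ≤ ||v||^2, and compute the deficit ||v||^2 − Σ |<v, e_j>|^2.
Σ |<v, e_j>|^2 = 6; ||v||^2 = 8; deficit = 2

Write each e_j = u_j / sqrt(<u_j, u_j>) where u_j is the displayed integer vector. Then <v, e_j> = <v, u_j> / sqrt(<u_j, u_j>), so |<v, e_j>|^2 = <v, u_j>^2 / <u_j, u_j>.
Coefficients: <v, e_1> = -8/sqrt(12), <v, e_2> = 2/sqrt(6).
Square and sum: Σ |<v, e_j>|^2 = 6.
Compute ||v||^2 = v·v = 8.
Deficit = 8 − 6 = 2 ≥ 0, confirming Bessel's inequality. (The deficit equals ||v − Σ <v,e_j> e_j||^2, the squared distance from v to span{e_j}.)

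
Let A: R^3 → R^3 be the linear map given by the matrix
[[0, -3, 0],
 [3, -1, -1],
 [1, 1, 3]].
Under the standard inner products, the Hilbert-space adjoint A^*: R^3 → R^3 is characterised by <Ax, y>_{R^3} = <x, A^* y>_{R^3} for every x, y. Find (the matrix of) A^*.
A^* = A^T =
[[0, 3, 1],
 [-3, -1, 1],
 [0, -1, 3]]

For real matrices with standard dot products, the defining identity <Ax, y> = <x, A^* y> gives (Ax)^T y = x^T (A^*) y, i.e. x^T A^T y = x^T (A^*) y. Since this holds for all x, y, we must have A^* = A^T. Therefore
A^* =
[[0, 3, 1],
 [-3, -1, 1],
 [0, -1, 3]].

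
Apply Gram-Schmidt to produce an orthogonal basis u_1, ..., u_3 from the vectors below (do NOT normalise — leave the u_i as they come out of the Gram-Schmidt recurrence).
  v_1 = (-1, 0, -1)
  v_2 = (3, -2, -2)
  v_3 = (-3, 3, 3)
Orthogonal basis:
  u_1 = (-1, 0, -1)
  u_2 = (5/2, -2, -5/2)
  u_3 = (2/11, 5/11, -2/11)

Apply the Gram-Schmidt recurrence
  u_1 = v_1
  u_i = v_i − Σ_{j<i} ((v_i · u_j) / (u_j · u_j)) · u_j.

Step by step this gives:
  u_1 = (-1, 0, -1)
  u_2 = (5/2, -2, -5/2)
  u_3 = (2/11, 5/11, -2/11)

Orthogonality check:
  u_2 · u_1 = 0 (should be 0)
  u_3 · u_1 = 0 (should be 0)
  u_3 · u_2 = 0 (should be 0)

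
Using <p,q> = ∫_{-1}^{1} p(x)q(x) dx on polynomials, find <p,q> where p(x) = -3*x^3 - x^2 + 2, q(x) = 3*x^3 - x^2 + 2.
<p,q> = 332/105

Expand the product: p(x)·q(x) = -9*x^6 + x^4 - 4*x^2 + 4.
∫_{-1}^{1} of each monomial x^k gives [2/(k+1) if k even, 0 if k odd]. Integrating term-by-term (or equivalently evaluating the antiderivative F(x) = -9*x^7/7 + x^5/5 - 4*x^3/3 + 4*x at the endpoints):
  F(1) − F(−1) = 166/105 − (-166/105) = 332/105.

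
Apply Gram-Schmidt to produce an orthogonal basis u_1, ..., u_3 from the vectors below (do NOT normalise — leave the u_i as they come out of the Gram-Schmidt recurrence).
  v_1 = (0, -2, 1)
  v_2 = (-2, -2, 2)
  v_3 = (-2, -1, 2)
Orthogonal basis:
  u_1 = (0, -2, 1)
  u_2 = (-2, 2/5, 4/5)
  u_3 = (1/6, 1/6, 1/3)

Apply the Gram-Schmidt recurrence
  u_1 = v_1
  u_i = v_i − Σ_{j<i} ((v_i · u_j) / (u_j · u_j)) · u_j.

Step by step this gives:
  u_1 = (0, -2, 1)
  u_2 = (-2, 2/5, 4/5)
  u_3 = (1/6, 1/6, 1/3)

Orthogonality check:
  u_2 · u_1 = 0 (should be 0)
  u_3 · u_1 = 0 (should be 0)
  u_3 · u_2 = 0 (should be 0)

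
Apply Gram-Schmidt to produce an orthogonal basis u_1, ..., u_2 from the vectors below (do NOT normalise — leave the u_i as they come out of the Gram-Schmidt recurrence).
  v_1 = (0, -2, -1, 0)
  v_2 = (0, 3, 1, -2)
Orthogonal basis:
  u_1 = (0, -2, -1, 0)
  u_2 = (0, 1/5, -2/5, -2)

Apply the Gram-Schmidt recurrence
  u_1 = v_1
  u_i = v_i − Σ_{j<i} ((v_i · u_j) / (u_j · u_j)) · u_j.

Step by step this gives:
  u_1 = (0, -2, -1, 0)
  u_2 = (0, 1/5, -2/5, -2)

Orthogonality check:
  u_2 · u_1 = 0 (should be 0)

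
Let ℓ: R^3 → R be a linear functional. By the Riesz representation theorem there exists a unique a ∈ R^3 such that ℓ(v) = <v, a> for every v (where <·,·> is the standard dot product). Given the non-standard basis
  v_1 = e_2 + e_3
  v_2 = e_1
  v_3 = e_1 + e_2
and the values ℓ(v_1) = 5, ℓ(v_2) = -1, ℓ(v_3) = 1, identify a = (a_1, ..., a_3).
a = (-1, 2, 3)

Write a = (a_1, ..., a_3) in the standard basis. For each basis vector v_i, ℓ(v_i) = <v_i, a> is a linear equation in the a_j's. Collect the n equations into a matrix system V a = ℓ, where row i of V is v_i (expressed in the standard basis). Since V is invertible (lower-triangular with 1s on the diagonal, up to permutation), solve by back-substitution:
  V =
[[0, 1, 1],
 [1, 0, 0],
 [1, 1, 0]]
  V a = (5, -1, 1)
Solving gives a = (-1, 2, 3).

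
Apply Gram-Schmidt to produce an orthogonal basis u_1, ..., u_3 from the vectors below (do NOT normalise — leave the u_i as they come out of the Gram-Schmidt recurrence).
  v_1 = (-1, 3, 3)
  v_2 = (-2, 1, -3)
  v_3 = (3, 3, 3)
Orthogonal basis:
  u_1 = (-1, 3, 3)
  u_2 = (-42/19, 31/19, -45/19)
  u_3 = (288/125, 216/125, -24/25)

Apply the Gram-Schmidt recurrence
  u_1 = v_1
  u_i = v_i − Σ_{j<i} ((v_i · u_j) / (u_j · u_j)) · u_j.

Step by step this gives:
  u_1 = (-1, 3, 3)
  u_2 = (-42/19, 31/19, -45/19)
  u_3 = (288/125, 216/125, -24/25)

Orthogonality check:
  u_2 · u_1 = 0 (should be 0)
  u_3 · u_1 = 0 (should be 0)
  u_3 · u_2 = 0 (should be 0)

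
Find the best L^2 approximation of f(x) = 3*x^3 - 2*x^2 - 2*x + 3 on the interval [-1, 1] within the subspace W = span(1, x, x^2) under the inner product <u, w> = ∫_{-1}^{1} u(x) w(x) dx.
g(x) = -2*x^2 - x/5 + 3

The best approximation g ∈ W is the orthogonal projection of f onto W. Writing g = a_0 + a_1 x + a_2 x^2, the coefficients solve the normal equations G · a = b where
  G_{ij} = <φ_i, φ_j> and b_i = <f, φ_i>, with φ_0 = 1, φ_1 = x, φ_2 = x^2.
G =
  [2, 0, 2/3]
  [0, 2/3, 0]
  [2/3, 0, 2/5],
b = (14/3, -2/15, 6/5).
Solving gives a_0 = 3, a_1 = -1/5, a_2 = -2, so
  g(x) = -2*x^2 - x/5 + 3.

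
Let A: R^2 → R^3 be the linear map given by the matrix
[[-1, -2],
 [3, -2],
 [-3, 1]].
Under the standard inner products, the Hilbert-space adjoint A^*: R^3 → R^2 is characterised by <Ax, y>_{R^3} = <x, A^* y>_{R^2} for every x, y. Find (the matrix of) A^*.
A^* = A^T =
[[-1, 3, -3],
 [-2, -2, 1]]

For real matrices with standard dot products, the defining identity <Ax, y> = <x, A^* y> gives (Ax)^T y = x^T (A^*) y, i.e. x^T A^T y = x^T (A^*) y. Since this holds for all x, y, we must have A^* = A^T. Therefore
A^* =
[[-1, 3, -3],
 [-2, -2, 1]].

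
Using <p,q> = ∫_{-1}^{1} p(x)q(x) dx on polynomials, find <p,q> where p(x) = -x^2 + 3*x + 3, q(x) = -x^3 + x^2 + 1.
<p,q> = 86/15

Expand the product: p(x)·q(x) = x^5 - 4*x^4 + 2*x^2 + 3*x + 3.
∫_{-1}^{1} of each monomial x^k gives [2/(k+1) if k even, 0 if k odd]. Integrating term-by-term (or equivalently evaluating the antiderivative F(x) = x^6/6 - 4*x^5/5 + 2*x^3/3 + 3*x^2/2 + 3*x at the endpoints):
  F(1) − F(−1) = 68/15 − (-6/5) = 86/15.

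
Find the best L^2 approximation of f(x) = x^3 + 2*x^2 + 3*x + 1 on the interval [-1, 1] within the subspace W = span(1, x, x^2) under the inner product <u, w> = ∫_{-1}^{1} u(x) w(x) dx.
g(x) = 2*x^2 + 18*x/5 + 1

The best approximation g ∈ W is the orthogonal projection of f onto W. Writing g = a_0 + a_1 x + a_2 x^2, the coefficients solve the normal equations G · a = b where
  G_{ij} = <φ_i, φ_j> and b_i = <f, φ_i>, with φ_0 = 1, φ_1 = x, φ_2 = x^2.
G =
  [2, 0, 2/3]
  [0, 2/3, 0]
  [2/3, 0, 2/5],
b = (10/3, 12/5, 22/15).
Solving gives a_0 = 1, a_1 = 18/5, a_2 = 2, so
  g(x) = 2*x^2 + 18*x/5 + 1.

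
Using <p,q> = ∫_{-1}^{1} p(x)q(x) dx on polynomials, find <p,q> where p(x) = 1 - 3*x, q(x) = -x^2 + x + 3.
<p,q> = 10/3

Expand the product: p(x)·q(x) = 3*x^3 - 4*x^2 - 8*x + 3.
∫_{-1}^{1} of each monomial x^k gives [2/(k+1) if k even, 0 if k odd]. Integrating term-by-term (or equivalently evaluating the antiderivative F(x) = 3*x^4/4 - 4*x^3/3 - 4*x^2 + 3*x at the endpoints):
  F(1) − F(−1) = -19/12 − (-59/12) = 10/3.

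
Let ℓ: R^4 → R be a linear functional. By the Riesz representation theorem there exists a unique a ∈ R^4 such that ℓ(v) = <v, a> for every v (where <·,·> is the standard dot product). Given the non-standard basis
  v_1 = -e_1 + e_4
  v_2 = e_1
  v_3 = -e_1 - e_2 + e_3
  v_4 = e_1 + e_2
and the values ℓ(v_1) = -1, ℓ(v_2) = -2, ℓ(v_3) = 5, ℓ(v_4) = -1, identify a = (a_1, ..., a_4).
a = (-2, 1, 4, -3)

Write a = (a_1, ..., a_4) in the standard basis. For each basis vector v_i, ℓ(v_i) = <v_i, a> is a linear equation in the a_j's. Collect the n equations into a matrix system V a = ℓ, where row i of V is v_i (expressed in the standard basis). Since V is invertible (lower-triangular with 1s on the diagonal, up to permutation), solve by back-substitution:
  V =
[[-1, 0, 0, 1],
 [1, 0, 0, 0],
 [-1, -1, 1, 0],
 [1, 1, 0, 0]]
  V a = (-1, -2, 5, -1)
Solving gives a = (-2, 1, 4, -3).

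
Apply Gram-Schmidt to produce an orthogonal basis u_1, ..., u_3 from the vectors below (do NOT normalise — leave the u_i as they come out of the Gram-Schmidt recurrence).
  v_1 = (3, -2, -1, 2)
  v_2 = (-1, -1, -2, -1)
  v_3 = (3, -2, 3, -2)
Orthogonal basis:
  u_1 = (3, -2, -1, 2)
  u_2 = (-5/6, -10/9, -37/18, -8/9)
  u_3 = (36/25, -52/25, 244/125, -408/125)

Apply the Gram-Schmidt recurrence
  u_1 = v_1
  u_i = v_i − Σ_{j<i} ((v_i · u_j) / (u_j · u_j)) · u_j.

Step by step this gives:
  u_1 = (3, -2, -1, 2)
  u_2 = (-5/6, -10/9, -37/18, -8/9)
  u_3 = (36/25, -52/25, 244/125, -408/125)

Orthogonality check:
  u_2 · u_1 = 0 (should be 0)
  u_3 · u_1 = 0 (should be 0)
  u_3 · u_2 = 0 (should be 0)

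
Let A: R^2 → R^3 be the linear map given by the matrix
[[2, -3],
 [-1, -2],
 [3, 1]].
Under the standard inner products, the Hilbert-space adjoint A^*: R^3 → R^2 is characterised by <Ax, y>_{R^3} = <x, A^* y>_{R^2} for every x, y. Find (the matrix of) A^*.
A^* = A^T =
[[2, -1, 3],
 [-3, -2, 1]]

For real matrices with standard dot products, the defining identity <Ax, y> = <x, A^* y> gives (Ax)^T y = x^T (A^*) y, i.e. x^T A^T y = x^T (A^*) y. Since this holds for all x, y, we must have A^* = A^T. Therefore
A^* =
[[2, -1, 3],
 [-3, -2, 1]].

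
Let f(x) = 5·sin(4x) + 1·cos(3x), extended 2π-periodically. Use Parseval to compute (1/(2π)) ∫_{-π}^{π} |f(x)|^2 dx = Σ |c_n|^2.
Σ |c_n|^2 = 13

Expand |f|^2 and use orthogonality of {sin(nx), cos(mx)} on [-π, π]:
  ∫_{-π}^{π} sin(nx)^2 dx = π, ∫ cos(mx)^2 dx = π, and cross terms integrate to 0.
So ∫_{-π}^{π} f(x)^2 dx = 5^2 · π + 1^2 · π = (25 + 1)π.
Divide by 2π: (25 + 1)/2 = 13.
By Parseval, this equals Σ |c_n|^2.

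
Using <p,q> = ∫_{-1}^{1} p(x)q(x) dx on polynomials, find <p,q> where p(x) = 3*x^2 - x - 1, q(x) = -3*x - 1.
<p,q> = 2

Expand the product: p(x)·q(x) = -9*x^3 + 4*x + 1.
∫_{-1}^{1} of each monomial x^k gives [2/(k+1) if k even, 0 if k odd]. Integrating term-by-term (or equivalently evaluating the antiderivative F(x) = -9*x^4/4 + 2*x^2 + x at the endpoints):
  F(1) − F(−1) = 3/4 − (-5/4) = 2.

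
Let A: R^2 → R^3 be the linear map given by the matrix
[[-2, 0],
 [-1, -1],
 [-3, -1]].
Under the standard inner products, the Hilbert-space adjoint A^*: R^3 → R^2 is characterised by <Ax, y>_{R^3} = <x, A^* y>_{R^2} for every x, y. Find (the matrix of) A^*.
A^* = A^T =
[[-2, -1, -3],
 [0, -1, -1]]

For real matrices with standard dot products, the defining identity <Ax, y> = <x, A^* y> gives (Ax)^T y = x^T (A^*) y, i.e. x^T A^T y = x^T (A^*) y. Since this holds for all x, y, we must have A^* = A^T. Therefore
A^* =
[[-2, -1, -3],
 [0, -1, -1]].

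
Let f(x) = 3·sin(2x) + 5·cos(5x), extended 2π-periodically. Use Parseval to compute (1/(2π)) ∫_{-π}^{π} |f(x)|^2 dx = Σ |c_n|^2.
Σ |c_n|^2 = 17

Expand |f|^2 and use orthogonality of {sin(nx), cos(mx)} on [-π, π]:
  ∫_{-π}^{π} sin(nx)^2 dx = π, ∫ cos(mx)^2 dx = π, and cross terms integrate to 0.
So ∫_{-π}^{π} f(x)^2 dx = 3^2 · π + 5^2 · π = (9 + 25)π.
Divide by 2π: (9 + 25)/2 = 17.
By Parseval, this equals Σ |c_n|^2.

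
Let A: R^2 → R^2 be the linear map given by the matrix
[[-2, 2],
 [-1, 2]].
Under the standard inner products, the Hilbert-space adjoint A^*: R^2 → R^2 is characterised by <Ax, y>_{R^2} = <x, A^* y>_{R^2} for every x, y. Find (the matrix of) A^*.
A^* = A^T =
[[-2, -1],
 [2, 2]]

For real matrices with standard dot products, the defining identity <Ax, y> = <x, A^* y> gives (Ax)^T y = x^T (A^*) y, i.e. x^T A^T y = x^T (A^*) y. Since this holds for all x, y, we must have A^* = A^T. Therefore
A^* =
[[-2, -1],
 [2, 2]].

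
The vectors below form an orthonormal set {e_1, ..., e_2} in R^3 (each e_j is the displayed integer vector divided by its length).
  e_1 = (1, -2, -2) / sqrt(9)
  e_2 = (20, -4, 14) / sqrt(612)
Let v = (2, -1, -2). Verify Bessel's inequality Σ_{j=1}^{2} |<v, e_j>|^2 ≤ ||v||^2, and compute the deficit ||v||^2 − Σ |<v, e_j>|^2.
Σ |<v, e_j>|^2 = 128/17; ||v||^2 = 9; deficit = 25/17

Write each e_j = u_j / sqrt(<u_j, u_j>) where u_j is the displayed integer vector. Then <v, e_j> = <v, u_j> / sqrt(<u_j, u_j>), so |<v, e_j>|^2 = <v, u_j>^2 / <u_j, u_j>.
Coefficients: <v, e_1> = 8/sqrt(9), <v, e_2> = 16/sqrt(612).
Square and sum: Σ |<v, e_j>|^2 = 128/17.
Compute ||v||^2 = v·v = 9.
Deficit = 9 − 128/17 = 25/17 ≥ 0, confirming Bessel's inequality. (The deficit equals ||v − Σ <v,e_j> e_j||^2, the squared distance from v to span{e_j}.)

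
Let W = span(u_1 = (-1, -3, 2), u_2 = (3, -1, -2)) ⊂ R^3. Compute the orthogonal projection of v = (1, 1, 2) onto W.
proj_W(v) = (-19/45, 13/45, 2/9)

Set up U = [u_1 | ... | u_2] ∈ R^(3×2). The projector onto W = col(U) is P = U (U^T U)^(-1) U^T.
Compute U^T U =
  [14, -4]
  [-4, 14],
and U^T v = (0, -2).
Solve U^T U · c = U^T v for the coefficients: c = (-2/45, -7/45). The projection is proj_W(v) = U c.
Check: (v - proj_W(v)) · u_1 = 0  (should be 0).
Check: (v - proj_W(v)) · u_2 = 0  (should be 0).
Result: proj_W(v) = (-19/45, 13/45, 2/9).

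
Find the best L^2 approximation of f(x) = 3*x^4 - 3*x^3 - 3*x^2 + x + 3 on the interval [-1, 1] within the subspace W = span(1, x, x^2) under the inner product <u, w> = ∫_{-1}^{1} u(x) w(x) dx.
g(x) = -3*x^2/7 - 4*x/5 + 96/35

The best approximation g ∈ W is the orthogonal projection of f onto W. Writing g = a_0 + a_1 x + a_2 x^2, the coefficients solve the normal equations G · a = b where
  G_{ij} = <φ_i, φ_j> and b_i = <f, φ_i>, with φ_0 = 1, φ_1 = x, φ_2 = x^2.
G =
  [2, 0, 2/3]
  [0, 2/3, 0]
  [2/3, 0, 2/5],
b = (26/5, -8/15, 58/35).
Solving gives a_0 = 96/35, a_1 = -4/5, a_2 = -3/7, so
  g(x) = -3*x^2/7 - 4*x/5 + 96/35.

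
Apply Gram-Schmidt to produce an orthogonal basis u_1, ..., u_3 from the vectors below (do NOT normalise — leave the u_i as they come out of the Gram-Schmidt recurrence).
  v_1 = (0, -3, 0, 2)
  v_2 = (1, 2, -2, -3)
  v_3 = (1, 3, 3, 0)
Orthogonal basis:
  u_1 = (0, -3, 0, 2)
  u_2 = (1, -10/13, -2, -15/13)
  u_3 = (37/18, 1/9, 8/9, 1/6)

Apply the Gram-Schmidt recurrence
  u_1 = v_1
  u_i = v_i − Σ_{j<i} ((v_i · u_j) / (u_j · u_j)) · u_j.

Step by step this gives:
  u_1 = (0, -3, 0, 2)
  u_2 = (1, -10/13, -2, -15/13)
  u_3 = (37/18, 1/9, 8/9, 1/6)

Orthogonality check:
  u_2 · u_1 = 0 (should be 0)
  u_3 · u_1 = 0 (should be 0)
  u_3 · u_2 = 0 (should be 0)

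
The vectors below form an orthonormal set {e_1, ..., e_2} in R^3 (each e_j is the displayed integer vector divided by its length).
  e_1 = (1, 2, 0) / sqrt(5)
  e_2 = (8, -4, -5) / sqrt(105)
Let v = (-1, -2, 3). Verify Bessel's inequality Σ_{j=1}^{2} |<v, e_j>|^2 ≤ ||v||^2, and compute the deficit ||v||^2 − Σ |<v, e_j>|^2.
Σ |<v, e_j>|^2 = 50/7; ||v||^2 = 14; deficit = 48/7

Write each e_j = u_j / sqrt(<u_j, u_j>) where u_j is the displayed integer vector. Then <v, e_j> = <v, u_j> / sqrt(<u_j, u_j>), so |<v, e_j>|^2 = <v, u_j>^2 / <u_j, u_j>.
Coefficients: <v, e_1> = -5/sqrt(5), <v, e_2> = -15/sqrt(105).
Square and sum: Σ |<v, e_j>|^2 = 50/7.
Compute ||v||^2 = v·v = 14.
Deficit = 14 − 50/7 = 48/7 ≥ 0, confirming Bessel's inequality. (The deficit equals ||v − Σ <v,e_j> e_j||^2, the squared distance from v to span{e_j}.)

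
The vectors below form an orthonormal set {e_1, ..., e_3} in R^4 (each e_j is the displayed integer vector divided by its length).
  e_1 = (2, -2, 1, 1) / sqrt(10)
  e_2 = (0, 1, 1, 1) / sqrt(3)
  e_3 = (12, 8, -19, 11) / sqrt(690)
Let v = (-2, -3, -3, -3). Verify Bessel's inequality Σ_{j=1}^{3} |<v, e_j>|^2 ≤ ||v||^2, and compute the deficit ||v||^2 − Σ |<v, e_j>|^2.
Σ |<v, e_j>|^2 = 677/23; ||v||^2 = 31; deficit = 36/23

Write each e_j = u_j / sqrt(<u_j, u_j>) where u_j is the displayed integer vector. Then <v, e_j> = <v, u_j> / sqrt(<u_j, u_j>), so |<v, e_j>|^2 = <v, u_j>^2 / <u_j, u_j>.
Coefficients: <v, e_1> = -4/sqrt(10), <v, e_2> = -9/sqrt(3), <v, e_3> = -24/sqrt(690).
Square and sum: Σ |<v, e_j>|^2 = 677/23.
Compute ||v||^2 = v·v = 31.
Deficit = 31 − 677/23 = 36/23 ≥ 0, confirming Bessel's inequality. (The deficit equals ||v − Σ <v,e_j> e_j||^2, the squared distance from v to span{e_j}.)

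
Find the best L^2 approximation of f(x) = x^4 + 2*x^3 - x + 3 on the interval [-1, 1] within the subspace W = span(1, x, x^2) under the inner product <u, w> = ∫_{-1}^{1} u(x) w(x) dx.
g(x) = 6*x^2/7 + x/5 + 102/35

The best approximation g ∈ W is the orthogonal projection of f onto W. Writing g = a_0 + a_1 x + a_2 x^2, the coefficients solve the normal equations G · a = b where
  G_{ij} = <φ_i, φ_j> and b_i = <f, φ_i>, with φ_0 = 1, φ_1 = x, φ_2 = x^2.
G =
  [2, 0, 2/3]
  [0, 2/3, 0]
  [2/3, 0, 2/5],
b = (32/5, 2/15, 16/7).
Solving gives a_0 = 102/35, a_1 = 1/5, a_2 = 6/7, so
  g(x) = 6*x^2/7 + x/5 + 102/35.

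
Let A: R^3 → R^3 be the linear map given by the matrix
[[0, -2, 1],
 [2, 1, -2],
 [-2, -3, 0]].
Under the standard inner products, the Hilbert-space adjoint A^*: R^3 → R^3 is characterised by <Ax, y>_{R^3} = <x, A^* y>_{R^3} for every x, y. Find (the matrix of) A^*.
A^* = A^T =
[[0, 2, -2],
 [-2, 1, -3],
 [1, -2, 0]]

For real matrices with standard dot products, the defining identity <Ax, y> = <x, A^* y> gives (Ax)^T y = x^T (A^*) y, i.e. x^T A^T y = x^T (A^*) y. Since this holds for all x, y, we must have A^* = A^T. Therefore
A^* =
[[0, 2, -2],
 [-2, 1, -3],
 [1, -2, 0]].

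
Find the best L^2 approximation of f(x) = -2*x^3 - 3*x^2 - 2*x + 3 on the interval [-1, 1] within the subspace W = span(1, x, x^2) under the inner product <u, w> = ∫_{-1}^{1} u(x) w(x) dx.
g(x) = -3*x^2 - 16*x/5 + 3

The best approximation g ∈ W is the orthogonal projection of f onto W. Writing g = a_0 + a_1 x + a_2 x^2, the coefficients solve the normal equations G · a = b where
  G_{ij} = <φ_i, φ_j> and b_i = <f, φ_i>, with φ_0 = 1, φ_1 = x, φ_2 = x^2.
G =
  [2, 0, 2/3]
  [0, 2/3, 0]
  [2/3, 0, 2/5],
b = (4, -32/15, 4/5).
Solving gives a_0 = 3, a_1 = -16/5, a_2 = -3, so
  g(x) = -3*x^2 - 16*x/5 + 3.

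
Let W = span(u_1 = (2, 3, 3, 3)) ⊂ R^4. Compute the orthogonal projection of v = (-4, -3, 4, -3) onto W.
proj_W(v) = (-28/31, -42/31, -42/31, -42/31)

Set up U = [u_1 | ... | u_1] ∈ R^(4×1). The projector onto W = col(U) is P = U (U^T U)^(-1) U^T.
Compute U^T U =
  [31],
and U^T v = (-14).
Solve U^T U · c = U^T v for the coefficients: c = (-14/31). The projection is proj_W(v) = U c.
Check: (v - proj_W(v)) · u_1 = 0  (should be 0).
Result: proj_W(v) = (-28/31, -42/31, -42/31, -42/31).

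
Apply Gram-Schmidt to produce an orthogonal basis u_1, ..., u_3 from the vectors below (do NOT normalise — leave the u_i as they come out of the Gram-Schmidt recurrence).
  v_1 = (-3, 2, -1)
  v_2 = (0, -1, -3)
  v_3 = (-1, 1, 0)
Orthogonal basis:
  u_1 = (-3, 2, -1)
  u_2 = (3/14, -8/7, -41/14)
  u_3 = (14/139, 18/139, -6/139)

Apply the Gram-Schmidt recurrence
  u_1 = v_1
  u_i = v_i − Σ_{j<i} ((v_i · u_j) / (u_j · u_j)) · u_j.

Step by step this gives:
  u_1 = (-3, 2, -1)
  u_2 = (3/14, -8/7, -41/14)
  u_3 = (14/139, 18/139, -6/139)

Orthogonality check:
  u_2 · u_1 = 0 (should be 0)
  u_3 · u_1 = 0 (should be 0)
  u_3 · u_2 = 0 (should be 0)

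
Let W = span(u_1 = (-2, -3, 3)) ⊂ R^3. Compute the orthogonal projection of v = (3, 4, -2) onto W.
proj_W(v) = (24/11, 36/11, -36/11)

Set up U = [u_1 | ... | u_1] ∈ R^(3×1). The projector onto W = col(U) is P = U (U^T U)^(-1) U^T.
Compute U^T U =
  [22],
and U^T v = (-24).
Solve U^T U · c = U^T v for the coefficients: c = (-12/11). The projection is proj_W(v) = U c.
Check: (v - proj_W(v)) · u_1 = 0  (should be 0).
Result: proj_W(v) = (24/11, 36/11, -36/11).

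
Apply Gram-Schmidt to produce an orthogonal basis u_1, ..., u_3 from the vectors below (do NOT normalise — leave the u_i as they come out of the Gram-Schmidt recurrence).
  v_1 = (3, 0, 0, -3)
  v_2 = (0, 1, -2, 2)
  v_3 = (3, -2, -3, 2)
Orthogonal basis:
  u_1 = (3, 0, 0, -3)
  u_2 = (1, 1, -2, 1)
  u_3 = (17/14, -23/7, -3/7, 17/14)

Apply the Gram-Schmidt recurrence
  u_1 = v_1
  u_i = v_i − Σ_{j<i} ((v_i · u_j) / (u_j · u_j)) · u_j.

Step by step this gives:
  u_1 = (3, 0, 0, -3)
  u_2 = (1, 1, -2, 1)
  u_3 = (17/14, -23/7, -3/7, 17/14)

Orthogonality check:
  u_2 · u_1 = 0 (should be 0)
  u_3 · u_1 = 0 (should be 0)
  u_3 · u_2 = 0 (should be 0)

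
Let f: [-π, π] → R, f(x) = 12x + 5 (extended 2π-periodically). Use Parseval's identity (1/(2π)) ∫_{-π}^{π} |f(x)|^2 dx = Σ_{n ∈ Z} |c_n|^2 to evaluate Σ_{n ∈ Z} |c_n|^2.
Σ |c_n|^2 = 48π^2 + 25

Expand and integrate term by term over [-π, π]:
  ∫ (12x)^2 dx = 144·(2π^3/3); ∫ 2·12·(5)·x dx = 0 (odd integrand); ∫ 5^2 dx = 25·2π.
So (1/(2π)) ∫_{-π}^{π} (12x + 5)^2 dx = 144π^2/3 + 25 = 48π^2 + 25.
Parseval ⇒ Σ |c_n|^2 = 48π^2 + 25.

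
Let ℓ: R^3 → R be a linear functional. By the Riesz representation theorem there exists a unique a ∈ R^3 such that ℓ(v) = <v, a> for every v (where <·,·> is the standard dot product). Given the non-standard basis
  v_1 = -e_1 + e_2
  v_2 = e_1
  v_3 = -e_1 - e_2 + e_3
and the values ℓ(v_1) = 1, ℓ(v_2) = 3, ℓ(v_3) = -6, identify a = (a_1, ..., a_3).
a = (3, 4, 1)

Write a = (a_1, ..., a_3) in the standard basis. For each basis vector v_i, ℓ(v_i) = <v_i, a> is a linear equation in the a_j's. Collect the n equations into a matrix system V a = ℓ, where row i of V is v_i (expressed in the standard basis). Since V is invertible (lower-triangular with 1s on the diagonal, up to permutation), solve by back-substitution:
  V =
[[-1, 1, 0],
 [1, 0, 0],
 [-1, -1, 1]]
  V a = (1, 3, -6)
Solving gives a = (3, 4, 1).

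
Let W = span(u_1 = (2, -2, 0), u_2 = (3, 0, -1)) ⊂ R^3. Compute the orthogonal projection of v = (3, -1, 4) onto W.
proj_W(v) = (19/11, -25/11, 2/11)

Set up U = [u_1 | ... | u_2] ∈ R^(3×2). The projector onto W = col(U) is P = U (U^T U)^(-1) U^T.
Compute U^T U =
  [8, 6]
  [6, 10],
and U^T v = (8, 5).
Solve U^T U · c = U^T v for the coefficients: c = (25/22, -2/11). The projection is proj_W(v) = U c.
Check: (v - proj_W(v)) · u_1 = 0  (should be 0).
Check: (v - proj_W(v)) · u_2 = 0  (should be 0).
Result: proj_W(v) = (19/11, -25/11, 2/11).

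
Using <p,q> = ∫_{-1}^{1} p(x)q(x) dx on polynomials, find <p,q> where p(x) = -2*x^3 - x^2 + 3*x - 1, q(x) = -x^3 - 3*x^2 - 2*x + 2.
<p,q> = -542/105

Expand the product: p(x)·q(x) = 2*x^6 + 7*x^5 + 4*x^4 - 10*x^3 - 5*x^2 + 8*x - 2.
∫_{-1}^{1} of each monomial x^k gives [2/(k+1) if k even, 0 if k odd]. Integrating term-by-term (or equivalently evaluating the antiderivative F(x) = 2*x^7/7 + 7*x^6/6 + 4*x^5/5 - 5*x^4/2 - 5*x^3/3 + 4*x^2 - 2*x at the endpoints):
  F(1) − F(−1) = 3/35 − (551/105) = -542/105.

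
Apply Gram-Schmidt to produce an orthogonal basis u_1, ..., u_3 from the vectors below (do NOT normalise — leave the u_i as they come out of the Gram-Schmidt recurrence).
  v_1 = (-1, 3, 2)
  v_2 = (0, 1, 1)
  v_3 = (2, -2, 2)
Orthogonal basis:
  u_1 = (-1, 3, 2)
  u_2 = (5/14, -1/14, 2/7)
  u_3 = (-2/3, -2/3, 2/3)

Apply the Gram-Schmidt recurrence
  u_1 = v_1
  u_i = v_i − Σ_{j<i} ((v_i · u_j) / (u_j · u_j)) · u_j.

Step by step this gives:
  u_1 = (-1, 3, 2)
  u_2 = (5/14, -1/14, 2/7)
  u_3 = (-2/3, -2/3, 2/3)

Orthogonality check:
  u_2 · u_1 = 0 (should be 0)
  u_3 · u_1 = 0 (should be 0)
  u_3 · u_2 = 0 (should be 0)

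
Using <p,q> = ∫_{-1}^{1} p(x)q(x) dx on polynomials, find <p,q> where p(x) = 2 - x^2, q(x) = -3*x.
<p,q> = 0

Expand the product: p(x)·q(x) = 3*x^3 - 6*x.
∫_{-1}^{1} of each monomial x^k gives [2/(k+1) if k even, 0 if k odd]. Integrating term-by-term (or equivalently evaluating the antiderivative F(x) = 3*x^4/4 - 3*x^2 at the endpoints):
  F(1) − F(−1) = -9/4 − (-9/4) = 0.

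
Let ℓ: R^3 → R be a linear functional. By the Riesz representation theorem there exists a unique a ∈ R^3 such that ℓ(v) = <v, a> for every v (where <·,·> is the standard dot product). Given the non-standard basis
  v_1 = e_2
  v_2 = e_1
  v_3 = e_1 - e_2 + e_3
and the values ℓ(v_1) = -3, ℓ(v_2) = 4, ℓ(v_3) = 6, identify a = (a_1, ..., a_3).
a = (4, -3, -1)

Write a = (a_1, ..., a_3) in the standard basis. For each basis vector v_i, ℓ(v_i) = <v_i, a> is a linear equation in the a_j's. Collect the n equations into a matrix system V a = ℓ, where row i of V is v_i (expressed in the standard basis). Since V is invertible (lower-triangular with 1s on the diagonal, up to permutation), solve by back-substitution:
  V =
[[0, 1, 0],
 [1, 0, 0],
 [1, -1, 1]]
  V a = (-3, 4, 6)
Solving gives a = (4, -3, -1).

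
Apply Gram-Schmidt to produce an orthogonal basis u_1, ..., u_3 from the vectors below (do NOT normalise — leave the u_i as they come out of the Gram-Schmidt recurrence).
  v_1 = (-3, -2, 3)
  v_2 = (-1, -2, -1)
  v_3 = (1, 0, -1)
Orthogonal basis:
  u_1 = (-3, -2, 3)
  u_2 = (-5/11, -18/11, -17/11)
  u_3 = (8/29, -6/29, 4/29)

Apply the Gram-Schmidt recurrence
  u_1 = v_1
  u_i = v_i − Σ_{j<i} ((v_i · u_j) / (u_j · u_j)) · u_j.

Step by step this gives:
  u_1 = (-3, -2, 3)
  u_2 = (-5/11, -18/11, -17/11)
  u_3 = (8/29, -6/29, 4/29)

Orthogonality check:
  u_2 · u_1 = 0 (should be 0)
  u_3 · u_1 = 0 (should be 0)
  u_3 · u_2 = 0 (should be 0)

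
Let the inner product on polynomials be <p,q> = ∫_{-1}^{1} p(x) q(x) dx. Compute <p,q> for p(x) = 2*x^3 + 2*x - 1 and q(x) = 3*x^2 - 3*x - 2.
<p,q> = -22/5

Expand the product: p(x)·q(x) = 6*x^5 - 6*x^4 + 2*x^3 - 9*x^2 - x + 2.
∫_{-1}^{1} of each monomial x^k gives [2/(k+1) if k even, 0 if k odd]. Integrating term-by-term (or equivalently evaluating the antiderivative F(x) = x^6 - 6*x^5/5 + x^4/2 - 3*x^3 - x^2/2 + 2*x at the endpoints):
  F(1) − F(−1) = -6/5 − (16/5) = -22/5.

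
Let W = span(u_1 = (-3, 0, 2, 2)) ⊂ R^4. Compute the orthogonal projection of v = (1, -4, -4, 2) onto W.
proj_W(v) = (21/17, 0, -14/17, -14/17)

Set up U = [u_1 | ... | u_1] ∈ R^(4×1). The projector onto W = col(U) is P = U (U^T U)^(-1) U^T.
Compute U^T U =
  [17],
and U^T v = (-7).
Solve U^T U · c = U^T v for the coefficients: c = (-7/17). The projection is proj_W(v) = U c.
Check: (v - proj_W(v)) · u_1 = 0  (should be 0).
Result: proj_W(v) = (21/17, 0, -14/17, -14/17).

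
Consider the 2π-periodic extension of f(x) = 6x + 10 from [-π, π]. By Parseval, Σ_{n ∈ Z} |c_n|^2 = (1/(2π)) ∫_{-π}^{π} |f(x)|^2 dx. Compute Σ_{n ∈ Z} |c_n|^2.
Σ |c_n|^2 = 12π^2 + 100

Expand and integrate term by term over [-π, π]:
  ∫ (6x)^2 dx = 36·(2π^3/3); ∫ 2·6·(10)·x dx = 0 (odd integrand); ∫ 10^2 dx = 100·2π.
So (1/(2π)) ∫_{-π}^{π} (6x + 10)^2 dx = 36π^2/3 + 100 = 12π^2 + 100.
Parseval ⇒ Σ |c_n|^2 = 12π^2 + 100.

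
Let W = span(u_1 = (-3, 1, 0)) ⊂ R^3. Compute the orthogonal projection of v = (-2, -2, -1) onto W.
proj_W(v) = (-6/5, 2/5, 0)

Set up U = [u_1 | ... | u_1] ∈ R^(3×1). The projector onto W = col(U) is P = U (U^T U)^(-1) U^T.
Compute U^T U =
  [10],
and U^T v = (4).
Solve U^T U · c = U^T v for the coefficients: c = (2/5). The projection is proj_W(v) = U c.
Check: (v - proj_W(v)) · u_1 = 0  (should be 0).
Result: proj_W(v) = (-6/5, 2/5, 0).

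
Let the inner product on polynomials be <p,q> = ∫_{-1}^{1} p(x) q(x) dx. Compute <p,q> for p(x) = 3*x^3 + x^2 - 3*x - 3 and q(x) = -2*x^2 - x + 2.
<p,q> = -20/3

Expand the product: p(x)·q(x) = -6*x^5 - 5*x^4 + 11*x^3 + 11*x^2 - 3*x - 6.
∫_{-1}^{1} of each monomial x^k gives [2/(k+1) if k even, 0 if k odd]. Integrating term-by-term (or equivalently evaluating the antiderivative F(x) = -x^6 - x^5 + 11*x^4/4 + 11*x^3/3 - 3*x^2/2 - 6*x at the endpoints):
  F(1) − F(−1) = -37/12 − (43/12) = -20/3.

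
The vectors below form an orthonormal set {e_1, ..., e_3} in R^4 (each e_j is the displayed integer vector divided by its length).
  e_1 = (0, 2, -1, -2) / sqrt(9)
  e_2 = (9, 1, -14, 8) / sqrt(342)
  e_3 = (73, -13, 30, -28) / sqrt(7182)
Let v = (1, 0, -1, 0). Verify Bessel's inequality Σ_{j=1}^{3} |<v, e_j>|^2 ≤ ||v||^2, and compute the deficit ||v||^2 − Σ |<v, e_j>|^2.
Σ |<v, e_j>|^2 = 362/189; ||v||^2 = 2; deficit = 16/189

Write each e_j = u_j / sqrt(<u_j, u_j>) where u_j is the displayed integer vector. Then <v, e_j> = <v, u_j> / sqrt(<u_j, u_j>), so |<v, e_j>|^2 = <v, u_j>^2 / <u_j, u_j>.
Coefficients: <v, e_1> = 1/sqrt(9), <v, e_2> = 23/sqrt(342), <v, e_3> = 43/sqrt(7182).
Square and sum: Σ |<v, e_j>|^2 = 362/189.
Compute ||v||^2 = v·v = 2.
Deficit = 2 − 362/189 = 16/189 ≥ 0, confirming Bessel's inequality. (The deficit equals ||v − Σ <v,e_j> e_j||^2, the squared distance from v to span{e_j}.)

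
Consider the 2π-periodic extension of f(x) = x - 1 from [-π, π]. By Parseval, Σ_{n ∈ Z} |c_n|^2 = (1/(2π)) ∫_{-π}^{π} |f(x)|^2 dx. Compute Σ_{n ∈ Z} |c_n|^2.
Σ |c_n|^2 = π^2/3 + 1

Expand and integrate term by term over [-π, π]:
  ∫ (x)^2 dx = 1·(2π^3/3); ∫ 2·1·(-1)·x dx = 0 (odd integrand); ∫ (-1)^2 dx = 1·2π.
So (1/(2π)) ∫_{-π}^{π} (x - 1)^2 dx = 1π^2/3 + 1 = π^2/3 + 1.
Parseval ⇒ Σ |c_n|^2 = π^2/3 + 1.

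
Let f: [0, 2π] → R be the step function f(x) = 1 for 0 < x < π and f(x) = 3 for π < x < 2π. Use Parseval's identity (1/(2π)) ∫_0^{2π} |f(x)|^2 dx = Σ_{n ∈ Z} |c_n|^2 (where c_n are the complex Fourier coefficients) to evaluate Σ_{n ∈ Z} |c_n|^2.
Σ |c_n|^2 = 5

Parseval equates the L^2 energy of f (normalised by 1/(2π)) with the ℓ^2 sum of its Fourier coefficients: (1/(2π)) ∫_0^{2π} |f|^2 = Σ |c_n|^2.
Compute the left side: (1/(2π)) [∫_0^π 1^2 dx + ∫_π^{2π} 3^2 dx] = (1/(2π)) · (1π + 9π) = (1 + 9)/2 = 5.
So Σ_{n ∈ Z} |c_n|^2 = 5.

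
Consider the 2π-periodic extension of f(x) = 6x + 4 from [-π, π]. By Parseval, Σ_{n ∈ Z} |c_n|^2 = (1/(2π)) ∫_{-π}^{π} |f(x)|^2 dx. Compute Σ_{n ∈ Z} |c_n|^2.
Σ |c_n|^2 = 12π^2 + 16

Expand and integrate term by term over [-π, π]:
  ∫ (6x)^2 dx = 36·(2π^3/3); ∫ 2·6·(4)·x dx = 0 (odd integrand); ∫ 4^2 dx = 16·2π.
So (1/(2π)) ∫_{-π}^{π} (6x + 4)^2 dx = 36π^2/3 + 16 = 12π^2 + 16.
Parseval ⇒ Σ |c_n|^2 = 12π^2 + 16.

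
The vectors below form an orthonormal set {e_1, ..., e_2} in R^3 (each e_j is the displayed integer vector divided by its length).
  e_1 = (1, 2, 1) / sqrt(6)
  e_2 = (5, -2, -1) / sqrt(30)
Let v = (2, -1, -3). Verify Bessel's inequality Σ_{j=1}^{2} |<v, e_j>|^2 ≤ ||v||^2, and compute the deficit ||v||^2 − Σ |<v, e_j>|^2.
Σ |<v, e_j>|^2 = 9; ||v||^2 = 14; deficit = 5

Write each e_j = u_j / sqrt(<u_j, u_j>) where u_j is the displayed integer vector. Then <v, e_j> = <v, u_j> / sqrt(<u_j, u_j>), so |<v, e_j>|^2 = <v, u_j>^2 / <u_j, u_j>.
Coefficients: <v, e_1> = -3/sqrt(6), <v, e_2> = 15/sqrt(30).
Square and sum: Σ |<v, e_j>|^2 = 9.
Compute ||v||^2 = v·v = 14.
Deficit = 14 − 9 = 5 ≥ 0, confirming Bessel's inequality. (The deficit equals ||v − Σ <v,e_j> e_j||^2, the squared distance from v to span{e_j}.)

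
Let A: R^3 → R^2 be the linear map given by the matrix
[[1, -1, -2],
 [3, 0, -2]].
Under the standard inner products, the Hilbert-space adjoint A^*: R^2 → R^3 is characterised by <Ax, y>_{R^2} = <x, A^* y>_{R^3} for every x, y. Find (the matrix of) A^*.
A^* = A^T =
[[1, 3],
 [-1, 0],
 [-2, -2]]

For real matrices with standard dot products, the defining identity <Ax, y> = <x, A^* y> gives (Ax)^T y = x^T (A^*) y, i.e. x^T A^T y = x^T (A^*) y. Since this holds for all x, y, we must have A^* = A^T. Therefore
A^* =
[[1, 3],
 [-1, 0],
 [-2, -2]].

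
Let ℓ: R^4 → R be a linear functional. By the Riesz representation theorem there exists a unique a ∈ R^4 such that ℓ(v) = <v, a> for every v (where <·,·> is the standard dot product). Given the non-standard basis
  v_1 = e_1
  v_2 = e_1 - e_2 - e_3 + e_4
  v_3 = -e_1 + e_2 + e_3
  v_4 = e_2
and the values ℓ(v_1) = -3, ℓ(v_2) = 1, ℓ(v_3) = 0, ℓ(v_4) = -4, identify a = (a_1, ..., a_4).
a = (-3, -4, 1, 1)

Write a = (a_1, ..., a_4) in the standard basis. For each basis vector v_i, ℓ(v_i) = <v_i, a> is a linear equation in the a_j's. Collect the n equations into a matrix system V a = ℓ, where row i of V is v_i (expressed in the standard basis). Since V is invertible (lower-triangular with 1s on the diagonal, up to permutation), solve by back-substitution:
  V =
[[1, 0, 0, 0],
 [1, -1, -1, 1],
 [-1, 1, 1, 0],
 [0, 1, 0, 0]]
  V a = (-3, 1, 0, -4)
Solving gives a = (-3, -4, 1, 1).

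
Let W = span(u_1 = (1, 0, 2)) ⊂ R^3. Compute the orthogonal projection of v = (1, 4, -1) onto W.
proj_W(v) = (-1/5, 0, -2/5)

Set up U = [u_1 | ... | u_1] ∈ R^(3×1). The projector onto W = col(U) is P = U (U^T U)^(-1) U^T.
Compute U^T U =
  [5],
and U^T v = (-1).
Solve U^T U · c = U^T v for the coefficients: c = (-1/5). The projection is proj_W(v) = U c.
Check: (v - proj_W(v)) · u_1 = 0  (should be 0).
Result: proj_W(v) = (-1/5, 0, -2/5).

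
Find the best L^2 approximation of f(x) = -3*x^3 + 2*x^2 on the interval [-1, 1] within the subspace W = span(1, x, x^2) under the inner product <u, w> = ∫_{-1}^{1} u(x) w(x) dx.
g(x) = 2*x^2 - 9*x/5

The best approximation g ∈ W is the orthogonal projection of f onto W. Writing g = a_0 + a_1 x + a_2 x^2, the coefficients solve the normal equations G · a = b where
  G_{ij} = <φ_i, φ_j> and b_i = <f, φ_i>, with φ_0 = 1, φ_1 = x, φ_2 = x^2.
G =
  [2, 0, 2/3]
  [0, 2/3, 0]
  [2/3, 0, 2/5],
b = (4/3, -6/5, 4/5).
Solving gives a_0 = 0, a_1 = -9/5, a_2 = 2, so
  g(x) = 2*x^2 - 9*x/5.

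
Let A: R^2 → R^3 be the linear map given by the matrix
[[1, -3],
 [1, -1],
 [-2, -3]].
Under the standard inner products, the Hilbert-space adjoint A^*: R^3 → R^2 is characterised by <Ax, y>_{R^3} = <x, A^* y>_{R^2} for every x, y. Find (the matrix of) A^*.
A^* = A^T =
[[1, 1, -2],
 [-3, -1, -3]]

For real matrices with standard dot products, the defining identity <Ax, y> = <x, A^* y> gives (Ax)^T y = x^T (A^*) y, i.e. x^T A^T y = x^T (A^*) y. Since this holds for all x, y, we must have A^* = A^T. Therefore
A^* =
[[1, 1, -2],
 [-3, -1, -3]].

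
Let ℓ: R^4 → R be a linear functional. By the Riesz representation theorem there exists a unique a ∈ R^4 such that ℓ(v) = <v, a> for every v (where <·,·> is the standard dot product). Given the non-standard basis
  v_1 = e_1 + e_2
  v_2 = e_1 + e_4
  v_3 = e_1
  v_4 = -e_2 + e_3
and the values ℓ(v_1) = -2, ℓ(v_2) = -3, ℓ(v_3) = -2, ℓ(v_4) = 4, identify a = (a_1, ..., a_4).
a = (-2, 0, 4, -1)

Write a = (a_1, ..., a_4) in the standard basis. For each basis vector v_i, ℓ(v_i) = <v_i, a> is a linear equation in the a_j's. Collect the n equations into a matrix system V a = ℓ, where row i of V is v_i (expressed in the standard basis). Since V is invertible (lower-triangular with 1s on the diagonal, up to permutation), solve by back-substitution:
  V =
[[1, 1, 0, 0],
 [1, 0, 0, 1],
 [1, 0, 0, 0],
 [0, -1, 1, 0]]
  V a = (-2, -3, -2, 4)
Solving gives a = (-2, 0, 4, -1).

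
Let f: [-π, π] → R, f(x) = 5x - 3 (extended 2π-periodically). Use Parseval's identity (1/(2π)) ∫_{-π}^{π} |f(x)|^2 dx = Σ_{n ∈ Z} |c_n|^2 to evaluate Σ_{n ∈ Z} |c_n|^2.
Σ |c_n|^2 = 25π^2/3 + 9

Expand and integrate term by term over [-π, π]:
  ∫ (5x)^2 dx = 25·(2π^3/3); ∫ 2·5·(-3)·x dx = 0 (odd integrand); ∫ (-3)^2 dx = 9·2π.
So (1/(2π)) ∫_{-π}^{π} (5x - 3)^2 dx = 25π^2/3 + 9 = 25π^2/3 + 9.
Parseval ⇒ Σ |c_n|^2 = 25π^2/3 + 9.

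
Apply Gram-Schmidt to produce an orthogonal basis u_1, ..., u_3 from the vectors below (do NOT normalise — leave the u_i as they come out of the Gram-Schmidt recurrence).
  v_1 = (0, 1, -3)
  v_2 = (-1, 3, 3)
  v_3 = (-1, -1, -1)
Orthogonal basis:
  u_1 = (0, 1, -3)
  u_2 = (-1, 18/5, 6/5)
  u_3 = (-96/77, -24/77, -8/77)

Apply the Gram-Schmidt recurrence
  u_1 = v_1
  u_i = v_i − Σ_{j<i} ((v_i · u_j) / (u_j · u_j)) · u_j.

Step by step this gives:
  u_1 = (0, 1, -3)
  u_2 = (-1, 18/5, 6/5)
  u_3 = (-96/77, -24/77, -8/77)

Orthogonality check:
  u_2 · u_1 = 0 (should be 0)
  u_3 · u_1 = 0 (should be 0)
  u_3 · u_2 = 0 (should be 0)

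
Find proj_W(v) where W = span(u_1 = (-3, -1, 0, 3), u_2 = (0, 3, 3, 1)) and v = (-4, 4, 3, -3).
proj_W(v) = (3/19, 55/19, 54/19, 15/19)

Set up U = [u_1 | ... | u_2] ∈ R^(4×2). The projector onto W = col(U) is P = U (U^T U)^(-1) U^T.
Compute U^T U =
  [19, 0]
  [0, 19],
and U^T v = (-1, 18).
Solve U^T U · c = U^T v for the coefficients: c = (-1/19, 18/19). The projection is proj_W(v) = U c.
Check: (v - proj_W(v)) · u_1 = 0  (should be 0).
Check: (v - proj_W(v)) · u_2 = 0  (should be 0).
Result: proj_W(v) = (3/19, 55/19, 54/19, 15/19).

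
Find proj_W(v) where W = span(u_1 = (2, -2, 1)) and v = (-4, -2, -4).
proj_W(v) = (-16/9, 16/9, -8/9)

Set up U = [u_1 | ... | u_1] ∈ R^(3×1). The projector onto W = col(U) is P = U (U^T U)^(-1) U^T.
Compute U^T U =
  [9],
and U^T v = (-8).
Solve U^T U · c = U^T v for the coefficients: c = (-8/9). The projection is proj_W(v) = U c.
Check: (v - proj_W(v)) · u_1 = 0  (should be 0).
Result: proj_W(v) = (-16/9, 16/9, -8/9).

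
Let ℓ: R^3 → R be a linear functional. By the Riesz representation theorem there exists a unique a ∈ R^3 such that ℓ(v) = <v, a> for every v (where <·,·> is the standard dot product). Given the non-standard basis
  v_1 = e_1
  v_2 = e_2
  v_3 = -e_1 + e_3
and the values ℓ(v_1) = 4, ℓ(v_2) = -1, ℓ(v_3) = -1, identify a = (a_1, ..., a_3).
a = (4, -1, 3)

Write a = (a_1, ..., a_3) in the standard basis. For each basis vector v_i, ℓ(v_i) = <v_i, a> is a linear equation in the a_j's. Collect the n equations into a matrix system V a = ℓ, where row i of V is v_i (expressed in the standard basis). Since V is invertible (lower-triangular with 1s on the diagonal, up to permutation), solve by back-substitution:
  V =
[[1, 0, 0],
 [0, 1, 0],
 [-1, 0, 1]]
  V a = (4, -1, -1)
Solving gives a = (4, -1, 3).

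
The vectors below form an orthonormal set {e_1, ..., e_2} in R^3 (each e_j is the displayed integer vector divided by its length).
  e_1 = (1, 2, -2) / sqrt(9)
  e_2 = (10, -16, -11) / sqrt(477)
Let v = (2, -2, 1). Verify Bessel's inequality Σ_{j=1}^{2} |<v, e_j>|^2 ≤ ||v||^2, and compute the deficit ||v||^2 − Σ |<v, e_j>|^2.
Σ |<v, e_j>|^2 = 281/53; ||v||^2 = 9; deficit = 196/53

Write each e_j = u_j / sqrt(<u_j, u_j>) where u_j is the displayed integer vector. Then <v, e_j> = <v, u_j> / sqrt(<u_j, u_j>), so |<v, e_j>|^2 = <v, u_j>^2 / <u_j, u_j>.
Coefficients: <v, e_1> = -4/sqrt(9), <v, e_2> = 41/sqrt(477).
Square and sum: Σ |<v, e_j>|^2 = 281/53.
Compute ||v||^2 = v·v = 9.
Deficit = 9 − 281/53 = 196/53 ≥ 0, confirming Bessel's inequality. (The deficit equals ||v − Σ <v,e_j> e_j||^2, the squared distance from v to span{e_j}.)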